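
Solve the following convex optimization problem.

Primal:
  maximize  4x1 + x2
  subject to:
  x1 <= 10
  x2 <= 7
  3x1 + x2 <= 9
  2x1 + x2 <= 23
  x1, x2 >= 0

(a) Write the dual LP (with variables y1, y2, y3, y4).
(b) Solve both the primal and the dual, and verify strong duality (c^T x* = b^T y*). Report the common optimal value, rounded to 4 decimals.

The standard primal-dual pair for 'max c^T x s.t. A x <= b, x >= 0' is:
  Dual:  min b^T y  s.t.  A^T y >= c,  y >= 0.

So the dual LP is:
  minimize  10y1 + 7y2 + 9y3 + 23y4
  subject to:
    y1 + 3y3 + 2y4 >= 4
    y2 + y3 + y4 >= 1
    y1, y2, y3, y4 >= 0

Solving the primal: x* = (3, 0).
  primal value c^T x* = 12.
Solving the dual: y* = (0, 0, 1.3333, 0).
  dual value b^T y* = 12.
Strong duality: c^T x* = b^T y*. Confirmed.

12


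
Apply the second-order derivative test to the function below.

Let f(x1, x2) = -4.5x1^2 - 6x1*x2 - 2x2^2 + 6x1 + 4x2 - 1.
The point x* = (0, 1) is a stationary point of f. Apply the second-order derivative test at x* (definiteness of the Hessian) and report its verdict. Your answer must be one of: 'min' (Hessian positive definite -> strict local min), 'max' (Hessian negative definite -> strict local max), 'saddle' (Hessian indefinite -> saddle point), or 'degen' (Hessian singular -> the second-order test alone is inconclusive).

Compute the Hessian H = grad^2 f:
  H = [[-9, -6], [-6, -4]]
Verify stationarity: grad f(x*) = H x* + g = (0, 0).
Eigenvalues of H: -13, 0.
H has a zero eigenvalue (singular; negative semidefinite but not definite), so H is neither positive definite, negative definite, nor indefinite. The second-order test alone is inconclusive -> degen.
(Indeed, f is constant along the null direction of H through x*, so x* is not a strict local extremum.)

degen


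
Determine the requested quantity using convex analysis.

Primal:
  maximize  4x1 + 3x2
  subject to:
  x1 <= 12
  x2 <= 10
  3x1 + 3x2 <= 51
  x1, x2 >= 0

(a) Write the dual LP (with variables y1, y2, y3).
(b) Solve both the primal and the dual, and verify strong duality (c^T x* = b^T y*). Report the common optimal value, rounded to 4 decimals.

The standard primal-dual pair for 'max c^T x s.t. A x <= b, x >= 0' is:
  Dual:  min b^T y  s.t.  A^T y >= c,  y >= 0.

So the dual LP is:
  minimize  12y1 + 10y2 + 51y3
  subject to:
    y1 + 3y3 >= 4
    y2 + 3y3 >= 3
    y1, y2, y3 >= 0

Solving the primal: x* = (12, 5).
  primal value c^T x* = 63.
Solving the dual: y* = (1, 0, 1).
  dual value b^T y* = 63.
Strong duality: c^T x* = b^T y*. Confirmed.

63


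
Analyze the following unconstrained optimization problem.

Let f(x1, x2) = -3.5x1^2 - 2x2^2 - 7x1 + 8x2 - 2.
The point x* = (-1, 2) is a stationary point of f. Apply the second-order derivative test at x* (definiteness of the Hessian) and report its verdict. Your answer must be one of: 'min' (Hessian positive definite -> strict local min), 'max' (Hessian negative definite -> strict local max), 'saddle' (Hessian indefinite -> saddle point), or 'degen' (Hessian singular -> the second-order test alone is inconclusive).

Compute the Hessian H = grad^2 f:
  H = [[-7, 0], [0, -4]]
Verify stationarity: grad f(x*) = H x* + g = (0, 0).
Eigenvalues of H: -7, -4.
Both eigenvalues < 0, so H is negative definite -> x* is a strict local max.

max


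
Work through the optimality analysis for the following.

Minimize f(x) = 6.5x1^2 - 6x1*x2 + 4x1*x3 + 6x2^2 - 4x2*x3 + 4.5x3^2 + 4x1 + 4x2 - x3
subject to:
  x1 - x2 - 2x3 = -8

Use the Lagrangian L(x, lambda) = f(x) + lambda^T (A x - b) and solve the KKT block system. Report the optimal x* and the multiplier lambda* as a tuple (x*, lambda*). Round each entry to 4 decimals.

Form the Lagrangian:
  L(x, lambda) = (1/2) x^T Q x + c^T x + lambda^T (A x - b)
Stationarity (grad_x L = 0): Q x + c + A^T lambda = 0.
Primal feasibility: A x = b.

This gives the KKT block system:
  [ Q   A^T ] [ x     ]   [-c ]
  [ A    0  ] [ lambda ] = [ b ]

Solving the linear system:
  x*      = (-1.605, 0.5391, 2.928)
  lambda* = (8.3876)
  f(x*)   = 29.9547

x* = (-1.605, 0.5391, 2.928), lambda* = (8.3876)


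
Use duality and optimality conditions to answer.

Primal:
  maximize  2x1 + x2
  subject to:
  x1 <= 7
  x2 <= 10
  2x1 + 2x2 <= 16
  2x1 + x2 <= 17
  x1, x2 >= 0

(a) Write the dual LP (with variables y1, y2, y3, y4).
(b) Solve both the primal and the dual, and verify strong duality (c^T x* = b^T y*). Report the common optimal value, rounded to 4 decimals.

The standard primal-dual pair for 'max c^T x s.t. A x <= b, x >= 0' is:
  Dual:  min b^T y  s.t.  A^T y >= c,  y >= 0.

So the dual LP is:
  minimize  7y1 + 10y2 + 16y3 + 17y4
  subject to:
    y1 + 2y3 + 2y4 >= 2
    y2 + 2y3 + y4 >= 1
    y1, y2, y3, y4 >= 0

Solving the primal: x* = (7, 1).
  primal value c^T x* = 15.
Solving the dual: y* = (1, 0, 0.5, 0).
  dual value b^T y* = 15.
Strong duality: c^T x* = b^T y*. Confirmed.

15


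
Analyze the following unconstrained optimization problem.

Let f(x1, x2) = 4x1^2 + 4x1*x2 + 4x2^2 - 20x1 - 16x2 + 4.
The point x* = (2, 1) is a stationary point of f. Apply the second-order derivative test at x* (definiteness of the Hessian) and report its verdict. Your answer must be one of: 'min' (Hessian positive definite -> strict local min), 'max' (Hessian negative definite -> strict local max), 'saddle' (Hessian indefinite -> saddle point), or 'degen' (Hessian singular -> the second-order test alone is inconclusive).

Compute the Hessian H = grad^2 f:
  H = [[8, 4], [4, 8]]
Verify stationarity: grad f(x*) = H x* + g = (0, 0).
Eigenvalues of H: 4, 12.
Both eigenvalues > 0, so H is positive definite -> x* is a strict local min.

min


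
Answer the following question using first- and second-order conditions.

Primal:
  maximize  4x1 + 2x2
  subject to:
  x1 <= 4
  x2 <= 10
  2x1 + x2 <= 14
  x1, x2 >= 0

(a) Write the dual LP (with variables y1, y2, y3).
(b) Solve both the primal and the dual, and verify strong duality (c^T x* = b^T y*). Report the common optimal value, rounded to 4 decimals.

The standard primal-dual pair for 'max c^T x s.t. A x <= b, x >= 0' is:
  Dual:  min b^T y  s.t.  A^T y >= c,  y >= 0.

So the dual LP is:
  minimize  4y1 + 10y2 + 14y3
  subject to:
    y1 + 2y3 >= 4
    y2 + y3 >= 2
    y1, y2, y3 >= 0

Solving the primal: x* = (2, 10).
  primal value c^T x* = 28.
Solving the dual: y* = (0, 0, 2).
  dual value b^T y* = 28.
Strong duality: c^T x* = b^T y*. Confirmed.

28


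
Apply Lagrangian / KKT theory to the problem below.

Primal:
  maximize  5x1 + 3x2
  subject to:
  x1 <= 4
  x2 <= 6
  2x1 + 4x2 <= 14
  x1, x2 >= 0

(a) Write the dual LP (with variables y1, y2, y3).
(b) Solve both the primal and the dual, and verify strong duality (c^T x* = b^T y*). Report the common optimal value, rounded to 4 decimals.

The standard primal-dual pair for 'max c^T x s.t. A x <= b, x >= 0' is:
  Dual:  min b^T y  s.t.  A^T y >= c,  y >= 0.

So the dual LP is:
  minimize  4y1 + 6y2 + 14y3
  subject to:
    y1 + 2y3 >= 5
    y2 + 4y3 >= 3
    y1, y2, y3 >= 0

Solving the primal: x* = (4, 1.5).
  primal value c^T x* = 24.5.
Solving the dual: y* = (3.5, 0, 0.75).
  dual value b^T y* = 24.5.
Strong duality: c^T x* = b^T y*. Confirmed.

24.5


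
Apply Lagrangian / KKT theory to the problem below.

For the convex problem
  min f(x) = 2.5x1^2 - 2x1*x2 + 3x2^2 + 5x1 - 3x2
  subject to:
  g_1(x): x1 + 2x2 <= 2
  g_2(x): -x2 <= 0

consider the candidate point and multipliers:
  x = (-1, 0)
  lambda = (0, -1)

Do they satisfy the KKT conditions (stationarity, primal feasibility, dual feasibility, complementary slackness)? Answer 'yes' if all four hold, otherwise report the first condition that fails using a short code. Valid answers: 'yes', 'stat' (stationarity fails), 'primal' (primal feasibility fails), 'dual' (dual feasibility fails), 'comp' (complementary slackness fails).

Gradient of f: grad f(x) = Q x + c = (0, -1)
Constraint values g_i(x) = a_i^T x - b_i:
  g_1((-1, 0)) = -3
  g_2((-1, 0)) = 0
Stationarity residual: grad f(x) + sum_i lambda_i a_i = (0, 0)
  -> stationarity OK
Primal feasibility (all g_i <= 0): OK
Dual feasibility (all lambda_i >= 0): FAILS
Complementary slackness (lambda_i * g_i(x) = 0 for all i): OK

Verdict: the first failing condition is dual_feasibility -> dual.

dual


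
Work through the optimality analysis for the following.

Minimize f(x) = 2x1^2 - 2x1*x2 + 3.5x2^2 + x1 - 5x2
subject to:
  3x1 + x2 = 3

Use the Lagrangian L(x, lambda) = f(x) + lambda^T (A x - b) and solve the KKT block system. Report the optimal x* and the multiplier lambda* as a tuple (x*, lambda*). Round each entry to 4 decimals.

Form the Lagrangian:
  L(x, lambda) = (1/2) x^T Q x + c^T x + lambda^T (A x - b)
Stationarity (grad_x L = 0): Q x + c + A^T lambda = 0.
Primal feasibility: A x = b.

This gives the KKT block system:
  [ Q   A^T ] [ x     ]   [-c ]
  [ A    0  ] [ lambda ] = [ b ]

Solving the linear system:
  x*      = (0.6709, 0.9873)
  lambda* = (-0.5696)
  f(x*)   = -1.2785

x* = (0.6709, 0.9873), lambda* = (-0.5696)


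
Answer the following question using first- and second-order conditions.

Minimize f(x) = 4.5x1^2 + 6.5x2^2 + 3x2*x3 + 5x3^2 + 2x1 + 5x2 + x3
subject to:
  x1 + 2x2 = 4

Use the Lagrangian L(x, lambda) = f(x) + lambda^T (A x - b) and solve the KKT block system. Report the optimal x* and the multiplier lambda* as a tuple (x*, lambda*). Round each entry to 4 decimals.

Form the Lagrangian:
  L(x, lambda) = (1/2) x^T Q x + c^T x + lambda^T (A x - b)
Stationarity (grad_x L = 0): Q x + c + A^T lambda = 0.
Primal feasibility: A x = b.

This gives the KKT block system:
  [ Q   A^T ] [ x     ]   [-c ]
  [ A    0  ] [ lambda ] = [ b ]

Solving the linear system:
  x*      = (1.0353, 1.4823, -0.5447)
  lambda* = (-11.3181)
  f(x*)   = 27.105

x* = (1.0353, 1.4823, -0.5447), lambda* = (-11.3181)


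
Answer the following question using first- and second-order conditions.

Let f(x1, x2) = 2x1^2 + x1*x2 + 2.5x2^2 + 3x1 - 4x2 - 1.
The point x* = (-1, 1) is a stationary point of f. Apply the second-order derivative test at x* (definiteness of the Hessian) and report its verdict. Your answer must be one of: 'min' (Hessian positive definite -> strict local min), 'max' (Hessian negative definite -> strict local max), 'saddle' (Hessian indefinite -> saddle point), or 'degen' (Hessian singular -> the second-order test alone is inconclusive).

Compute the Hessian H = grad^2 f:
  H = [[4, 1], [1, 5]]
Verify stationarity: grad f(x*) = H x* + g = (0, 0).
Eigenvalues of H: 3.382, 5.618.
Both eigenvalues > 0, so H is positive definite -> x* is a strict local min.

min


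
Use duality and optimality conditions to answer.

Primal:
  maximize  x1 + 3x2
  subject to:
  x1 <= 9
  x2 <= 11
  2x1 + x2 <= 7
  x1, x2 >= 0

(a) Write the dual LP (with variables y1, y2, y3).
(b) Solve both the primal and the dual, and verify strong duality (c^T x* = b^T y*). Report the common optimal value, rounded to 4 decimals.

The standard primal-dual pair for 'max c^T x s.t. A x <= b, x >= 0' is:
  Dual:  min b^T y  s.t.  A^T y >= c,  y >= 0.

So the dual LP is:
  minimize  9y1 + 11y2 + 7y3
  subject to:
    y1 + 2y3 >= 1
    y2 + y3 >= 3
    y1, y2, y3 >= 0

Solving the primal: x* = (0, 7).
  primal value c^T x* = 21.
Solving the dual: y* = (0, 0, 3).
  dual value b^T y* = 21.
Strong duality: c^T x* = b^T y*. Confirmed.

21


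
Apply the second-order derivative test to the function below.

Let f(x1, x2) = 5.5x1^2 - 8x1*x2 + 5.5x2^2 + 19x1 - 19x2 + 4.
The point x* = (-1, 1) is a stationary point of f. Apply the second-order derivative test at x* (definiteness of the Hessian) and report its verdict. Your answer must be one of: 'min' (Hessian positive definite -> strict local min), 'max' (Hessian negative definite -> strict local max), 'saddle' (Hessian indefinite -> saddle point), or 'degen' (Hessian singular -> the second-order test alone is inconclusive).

Compute the Hessian H = grad^2 f:
  H = [[11, -8], [-8, 11]]
Verify stationarity: grad f(x*) = H x* + g = (0, 0).
Eigenvalues of H: 3, 19.
Both eigenvalues > 0, so H is positive definite -> x* is a strict local min.

min


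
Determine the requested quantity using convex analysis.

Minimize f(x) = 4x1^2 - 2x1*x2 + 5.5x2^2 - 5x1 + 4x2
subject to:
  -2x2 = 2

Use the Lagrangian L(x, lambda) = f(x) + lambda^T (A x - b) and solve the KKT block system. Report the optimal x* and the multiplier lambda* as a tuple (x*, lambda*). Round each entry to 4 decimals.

Form the Lagrangian:
  L(x, lambda) = (1/2) x^T Q x + c^T x + lambda^T (A x - b)
Stationarity (grad_x L = 0): Q x + c + A^T lambda = 0.
Primal feasibility: A x = b.

This gives the KKT block system:
  [ Q   A^T ] [ x     ]   [-c ]
  [ A    0  ] [ lambda ] = [ b ]

Solving the linear system:
  x*      = (0.375, -1)
  lambda* = (-3.875)
  f(x*)   = 0.9375

x* = (0.375, -1), lambda* = (-3.875)


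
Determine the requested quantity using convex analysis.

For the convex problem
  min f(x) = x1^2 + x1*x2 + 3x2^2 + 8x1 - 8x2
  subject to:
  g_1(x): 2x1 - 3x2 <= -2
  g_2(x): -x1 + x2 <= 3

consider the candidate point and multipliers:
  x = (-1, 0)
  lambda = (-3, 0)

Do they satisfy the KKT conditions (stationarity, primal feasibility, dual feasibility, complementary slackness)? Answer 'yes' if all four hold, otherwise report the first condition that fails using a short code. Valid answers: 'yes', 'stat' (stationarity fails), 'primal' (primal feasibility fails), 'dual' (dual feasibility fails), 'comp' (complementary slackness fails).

Gradient of f: grad f(x) = Q x + c = (6, -9)
Constraint values g_i(x) = a_i^T x - b_i:
  g_1((-1, 0)) = 0
  g_2((-1, 0)) = -2
Stationarity residual: grad f(x) + sum_i lambda_i a_i = (0, 0)
  -> stationarity OK
Primal feasibility (all g_i <= 0): OK
Dual feasibility (all lambda_i >= 0): FAILS
Complementary slackness (lambda_i * g_i(x) = 0 for all i): OK

Verdict: the first failing condition is dual_feasibility -> dual.

dual


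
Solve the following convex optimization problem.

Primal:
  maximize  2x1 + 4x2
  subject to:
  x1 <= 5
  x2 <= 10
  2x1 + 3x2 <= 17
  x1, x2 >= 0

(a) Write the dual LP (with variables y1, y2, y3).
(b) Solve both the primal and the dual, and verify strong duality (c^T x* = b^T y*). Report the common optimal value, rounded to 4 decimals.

The standard primal-dual pair for 'max c^T x s.t. A x <= b, x >= 0' is:
  Dual:  min b^T y  s.t.  A^T y >= c,  y >= 0.

So the dual LP is:
  minimize  5y1 + 10y2 + 17y3
  subject to:
    y1 + 2y3 >= 2
    y2 + 3y3 >= 4
    y1, y2, y3 >= 0

Solving the primal: x* = (0, 5.6667).
  primal value c^T x* = 22.6667.
Solving the dual: y* = (0, 0, 1.3333).
  dual value b^T y* = 22.6667.
Strong duality: c^T x* = b^T y*. Confirmed.

22.6667


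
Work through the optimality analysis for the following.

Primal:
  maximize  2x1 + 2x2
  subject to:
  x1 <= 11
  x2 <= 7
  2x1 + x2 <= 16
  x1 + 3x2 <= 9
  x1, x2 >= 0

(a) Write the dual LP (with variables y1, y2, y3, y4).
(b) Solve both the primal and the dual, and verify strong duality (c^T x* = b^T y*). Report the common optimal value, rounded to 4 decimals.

The standard primal-dual pair for 'max c^T x s.t. A x <= b, x >= 0' is:
  Dual:  min b^T y  s.t.  A^T y >= c,  y >= 0.

So the dual LP is:
  minimize  11y1 + 7y2 + 16y3 + 9y4
  subject to:
    y1 + 2y3 + y4 >= 2
    y2 + y3 + 3y4 >= 2
    y1, y2, y3, y4 >= 0

Solving the primal: x* = (7.8, 0.4).
  primal value c^T x* = 16.4.
Solving the dual: y* = (0, 0, 0.8, 0.4).
  dual value b^T y* = 16.4.
Strong duality: c^T x* = b^T y*. Confirmed.

16.4


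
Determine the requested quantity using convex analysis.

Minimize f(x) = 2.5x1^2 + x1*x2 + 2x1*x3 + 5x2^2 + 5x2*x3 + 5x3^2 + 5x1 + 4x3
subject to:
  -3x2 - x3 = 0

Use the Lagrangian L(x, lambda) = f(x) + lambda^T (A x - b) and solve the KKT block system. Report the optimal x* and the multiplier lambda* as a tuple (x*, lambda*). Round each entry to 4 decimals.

Form the Lagrangian:
  L(x, lambda) = (1/2) x^T Q x + c^T x + lambda^T (A x - b)
Stationarity (grad_x L = 0): Q x + c + A^T lambda = 0.
Primal feasibility: A x = b.

This gives the KKT block system:
  [ Q   A^T ] [ x     ]   [-c ]
  [ A    0  ] [ lambda ] = [ b ]

Solving the linear system:
  x*      = (-0.8923, 0.1077, -0.3231)
  lambda* = (-0.4769)
  f(x*)   = -2.8769

x* = (-0.8923, 0.1077, -0.3231), lambda* = (-0.4769)


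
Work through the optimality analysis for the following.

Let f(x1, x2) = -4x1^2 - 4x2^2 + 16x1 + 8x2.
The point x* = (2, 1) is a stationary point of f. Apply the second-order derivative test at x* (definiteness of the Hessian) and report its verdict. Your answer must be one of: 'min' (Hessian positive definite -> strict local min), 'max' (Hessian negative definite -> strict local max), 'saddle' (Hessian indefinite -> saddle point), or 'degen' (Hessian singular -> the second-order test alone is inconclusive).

Compute the Hessian H = grad^2 f:
  H = [[-8, 0], [0, -8]]
Verify stationarity: grad f(x*) = H x* + g = (0, 0).
Eigenvalues of H: -8, -8.
Both eigenvalues < 0, so H is negative definite -> x* is a strict local max.

max


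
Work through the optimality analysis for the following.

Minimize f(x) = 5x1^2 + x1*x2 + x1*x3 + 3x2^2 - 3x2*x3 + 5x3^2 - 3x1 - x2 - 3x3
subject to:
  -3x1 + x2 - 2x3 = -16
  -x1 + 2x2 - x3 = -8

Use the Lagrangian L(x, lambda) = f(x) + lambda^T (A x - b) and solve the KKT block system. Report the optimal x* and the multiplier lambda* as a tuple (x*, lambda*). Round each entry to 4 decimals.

Form the Lagrangian:
  L(x, lambda) = (1/2) x^T Q x + c^T x + lambda^T (A x - b)
Stationarity (grad_x L = 0): Q x + c + A^T lambda = 0.
Primal feasibility: A x = b.

This gives the KKT block system:
  [ Q   A^T ] [ x     ]   [-c ]
  [ A    0  ] [ lambda ] = [ b ]

Solving the linear system:
  x*      = (3.6964, -1.2321, 1.8393)
  lambda* = (11.7857, -0.7857)
  f(x*)   = 83.4554

x* = (3.6964, -1.2321, 1.8393), lambda* = (11.7857, -0.7857)


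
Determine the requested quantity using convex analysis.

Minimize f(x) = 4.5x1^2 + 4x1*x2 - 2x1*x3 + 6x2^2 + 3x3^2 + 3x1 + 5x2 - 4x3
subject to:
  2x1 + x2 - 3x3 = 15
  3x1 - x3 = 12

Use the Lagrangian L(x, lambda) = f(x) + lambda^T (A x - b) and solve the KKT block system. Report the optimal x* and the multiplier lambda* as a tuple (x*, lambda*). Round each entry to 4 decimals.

Form the Lagrangian:
  L(x, lambda) = (1/2) x^T Q x + c^T x + lambda^T (A x - b)
Stationarity (grad_x L = 0): Q x + c + A^T lambda = 0.
Primal feasibility: A x = b.

This gives the KKT block system:
  [ Q   A^T ] [ x     ]   [-c ]
  [ A    0  ] [ lambda ] = [ b ]

Solving the linear system:
  x*      = (2.8978, -0.7151, -3.3065)
  lambda* = (-8.0101, -5.6043)
  f(x*)   = 102.8734

x* = (2.8978, -0.7151, -3.3065), lambda* = (-8.0101, -5.6043)


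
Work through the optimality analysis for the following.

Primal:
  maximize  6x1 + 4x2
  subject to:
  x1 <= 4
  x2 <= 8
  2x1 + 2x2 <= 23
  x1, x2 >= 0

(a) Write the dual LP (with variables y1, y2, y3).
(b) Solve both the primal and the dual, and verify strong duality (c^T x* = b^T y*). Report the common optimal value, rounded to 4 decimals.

The standard primal-dual pair for 'max c^T x s.t. A x <= b, x >= 0' is:
  Dual:  min b^T y  s.t.  A^T y >= c,  y >= 0.

So the dual LP is:
  minimize  4y1 + 8y2 + 23y3
  subject to:
    y1 + 2y3 >= 6
    y2 + 2y3 >= 4
    y1, y2, y3 >= 0

Solving the primal: x* = (4, 7.5).
  primal value c^T x* = 54.
Solving the dual: y* = (2, 0, 2).
  dual value b^T y* = 54.
Strong duality: c^T x* = b^T y*. Confirmed.

54


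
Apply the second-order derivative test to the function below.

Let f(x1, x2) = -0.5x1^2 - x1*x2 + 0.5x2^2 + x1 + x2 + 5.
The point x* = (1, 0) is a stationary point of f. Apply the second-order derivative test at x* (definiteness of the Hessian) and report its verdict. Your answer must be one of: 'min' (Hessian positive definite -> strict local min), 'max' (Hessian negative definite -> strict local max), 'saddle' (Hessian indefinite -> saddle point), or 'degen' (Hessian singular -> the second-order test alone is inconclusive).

Compute the Hessian H = grad^2 f:
  H = [[-1, -1], [-1, 1]]
Verify stationarity: grad f(x*) = H x* + g = (0, 0).
Eigenvalues of H: -1.4142, 1.4142.
Eigenvalues have mixed signs, so H is indefinite -> x* is a saddle point.

saddle


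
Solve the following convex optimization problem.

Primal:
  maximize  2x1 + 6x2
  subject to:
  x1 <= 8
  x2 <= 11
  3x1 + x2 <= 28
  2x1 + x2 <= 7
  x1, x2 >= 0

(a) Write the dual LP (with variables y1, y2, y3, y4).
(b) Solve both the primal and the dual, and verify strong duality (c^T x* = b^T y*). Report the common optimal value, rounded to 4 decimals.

The standard primal-dual pair for 'max c^T x s.t. A x <= b, x >= 0' is:
  Dual:  min b^T y  s.t.  A^T y >= c,  y >= 0.

So the dual LP is:
  minimize  8y1 + 11y2 + 28y3 + 7y4
  subject to:
    y1 + 3y3 + 2y4 >= 2
    y2 + y3 + y4 >= 6
    y1, y2, y3, y4 >= 0

Solving the primal: x* = (0, 7).
  primal value c^T x* = 42.
Solving the dual: y* = (0, 0, 0, 6).
  dual value b^T y* = 42.
Strong duality: c^T x* = b^T y*. Confirmed.

42


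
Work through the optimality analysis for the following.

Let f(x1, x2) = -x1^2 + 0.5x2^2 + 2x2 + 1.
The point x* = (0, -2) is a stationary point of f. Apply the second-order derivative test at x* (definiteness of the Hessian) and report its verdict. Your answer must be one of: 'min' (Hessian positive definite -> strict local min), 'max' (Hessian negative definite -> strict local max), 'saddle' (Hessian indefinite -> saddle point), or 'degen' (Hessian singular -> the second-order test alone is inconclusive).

Compute the Hessian H = grad^2 f:
  H = [[-2, 0], [0, 1]]
Verify stationarity: grad f(x*) = H x* + g = (0, 0).
Eigenvalues of H: -2, 1.
Eigenvalues have mixed signs, so H is indefinite -> x* is a saddle point.

saddle


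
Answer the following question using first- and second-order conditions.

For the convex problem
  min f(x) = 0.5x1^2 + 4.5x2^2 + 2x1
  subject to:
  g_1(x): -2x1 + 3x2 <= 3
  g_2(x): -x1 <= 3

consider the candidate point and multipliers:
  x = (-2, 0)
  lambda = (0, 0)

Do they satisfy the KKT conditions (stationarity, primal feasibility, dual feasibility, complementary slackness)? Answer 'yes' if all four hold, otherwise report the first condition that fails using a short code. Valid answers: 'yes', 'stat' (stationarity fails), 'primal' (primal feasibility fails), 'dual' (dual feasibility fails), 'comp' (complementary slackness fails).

Gradient of f: grad f(x) = Q x + c = (0, 0)
Constraint values g_i(x) = a_i^T x - b_i:
  g_1((-2, 0)) = 1
  g_2((-2, 0)) = -1
Stationarity residual: grad f(x) + sum_i lambda_i a_i = (0, 0)
  -> stationarity OK
Primal feasibility (all g_i <= 0): FAILS
Dual feasibility (all lambda_i >= 0): OK
Complementary slackness (lambda_i * g_i(x) = 0 for all i): OK

Verdict: the first failing condition is primal_feasibility -> primal.

primal


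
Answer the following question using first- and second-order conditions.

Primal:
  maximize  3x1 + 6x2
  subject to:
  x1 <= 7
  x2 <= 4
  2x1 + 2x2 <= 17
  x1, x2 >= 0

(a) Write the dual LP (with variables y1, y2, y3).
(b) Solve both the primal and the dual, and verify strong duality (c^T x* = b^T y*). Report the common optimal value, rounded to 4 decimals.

The standard primal-dual pair for 'max c^T x s.t. A x <= b, x >= 0' is:
  Dual:  min b^T y  s.t.  A^T y >= c,  y >= 0.

So the dual LP is:
  minimize  7y1 + 4y2 + 17y3
  subject to:
    y1 + 2y3 >= 3
    y2 + 2y3 >= 6
    y1, y2, y3 >= 0

Solving the primal: x* = (4.5, 4).
  primal value c^T x* = 37.5.
Solving the dual: y* = (0, 3, 1.5).
  dual value b^T y* = 37.5.
Strong duality: c^T x* = b^T y*. Confirmed.

37.5


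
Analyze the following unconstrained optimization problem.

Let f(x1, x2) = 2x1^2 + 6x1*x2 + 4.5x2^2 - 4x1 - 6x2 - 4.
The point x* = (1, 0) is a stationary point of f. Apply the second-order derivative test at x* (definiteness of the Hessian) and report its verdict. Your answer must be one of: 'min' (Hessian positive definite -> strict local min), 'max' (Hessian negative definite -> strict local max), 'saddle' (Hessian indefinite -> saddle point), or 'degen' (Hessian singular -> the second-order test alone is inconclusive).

Compute the Hessian H = grad^2 f:
  H = [[4, 6], [6, 9]]
Verify stationarity: grad f(x*) = H x* + g = (0, 0).
Eigenvalues of H: 0, 13.
H has a zero eigenvalue (singular; positive semidefinite but not definite), so H is neither positive definite, negative definite, nor indefinite. The second-order test alone is inconclusive -> degen.
(Indeed, f is constant along the null direction of H through x*, so x* is not a strict local extremum.)

degen


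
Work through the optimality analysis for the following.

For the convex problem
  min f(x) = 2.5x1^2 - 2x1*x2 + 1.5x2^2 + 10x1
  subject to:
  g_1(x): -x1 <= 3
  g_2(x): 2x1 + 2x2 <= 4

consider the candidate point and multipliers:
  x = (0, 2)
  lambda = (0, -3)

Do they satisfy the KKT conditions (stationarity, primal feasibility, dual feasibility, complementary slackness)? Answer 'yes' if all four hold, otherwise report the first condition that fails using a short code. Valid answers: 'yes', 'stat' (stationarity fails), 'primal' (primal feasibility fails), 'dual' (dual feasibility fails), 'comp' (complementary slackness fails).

Gradient of f: grad f(x) = Q x + c = (6, 6)
Constraint values g_i(x) = a_i^T x - b_i:
  g_1((0, 2)) = -3
  g_2((0, 2)) = 0
Stationarity residual: grad f(x) + sum_i lambda_i a_i = (0, 0)
  -> stationarity OK
Primal feasibility (all g_i <= 0): OK
Dual feasibility (all lambda_i >= 0): FAILS
Complementary slackness (lambda_i * g_i(x) = 0 for all i): OK

Verdict: the first failing condition is dual_feasibility -> dual.

dual


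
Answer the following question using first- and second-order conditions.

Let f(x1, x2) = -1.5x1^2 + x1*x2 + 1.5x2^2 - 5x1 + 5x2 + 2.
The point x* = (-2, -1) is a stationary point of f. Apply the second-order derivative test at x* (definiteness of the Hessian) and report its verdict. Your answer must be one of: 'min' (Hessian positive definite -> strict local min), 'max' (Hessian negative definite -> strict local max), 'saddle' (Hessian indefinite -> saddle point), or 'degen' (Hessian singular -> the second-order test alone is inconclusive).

Compute the Hessian H = grad^2 f:
  H = [[-3, 1], [1, 3]]
Verify stationarity: grad f(x*) = H x* + g = (0, 0).
Eigenvalues of H: -3.1623, 3.1623.
Eigenvalues have mixed signs, so H is indefinite -> x* is a saddle point.

saddle


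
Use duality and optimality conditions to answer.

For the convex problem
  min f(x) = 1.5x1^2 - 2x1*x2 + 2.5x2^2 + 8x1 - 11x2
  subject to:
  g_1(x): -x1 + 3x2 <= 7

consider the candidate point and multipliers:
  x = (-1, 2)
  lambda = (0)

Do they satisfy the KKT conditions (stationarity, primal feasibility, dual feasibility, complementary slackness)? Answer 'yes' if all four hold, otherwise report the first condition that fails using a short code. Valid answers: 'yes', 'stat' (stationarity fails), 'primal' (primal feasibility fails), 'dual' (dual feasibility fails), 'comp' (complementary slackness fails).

Gradient of f: grad f(x) = Q x + c = (1, 1)
Constraint values g_i(x) = a_i^T x - b_i:
  g_1((-1, 2)) = 0
Stationarity residual: grad f(x) + sum_i lambda_i a_i = (1, 1)
  -> stationarity FAILS
Primal feasibility (all g_i <= 0): OK
Dual feasibility (all lambda_i >= 0): OK
Complementary slackness (lambda_i * g_i(x) = 0 for all i): OK

Verdict: the first failing condition is stationarity -> stat.

stat


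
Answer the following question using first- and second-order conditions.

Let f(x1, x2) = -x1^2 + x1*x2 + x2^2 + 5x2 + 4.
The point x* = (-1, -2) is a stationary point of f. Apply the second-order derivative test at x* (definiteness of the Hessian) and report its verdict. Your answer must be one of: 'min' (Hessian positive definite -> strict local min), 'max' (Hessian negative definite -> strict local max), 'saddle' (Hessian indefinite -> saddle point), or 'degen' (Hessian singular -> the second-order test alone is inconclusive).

Compute the Hessian H = grad^2 f:
  H = [[-2, 1], [1, 2]]
Verify stationarity: grad f(x*) = H x* + g = (0, 0).
Eigenvalues of H: -2.2361, 2.2361.
Eigenvalues have mixed signs, so H is indefinite -> x* is a saddle point.

saddle


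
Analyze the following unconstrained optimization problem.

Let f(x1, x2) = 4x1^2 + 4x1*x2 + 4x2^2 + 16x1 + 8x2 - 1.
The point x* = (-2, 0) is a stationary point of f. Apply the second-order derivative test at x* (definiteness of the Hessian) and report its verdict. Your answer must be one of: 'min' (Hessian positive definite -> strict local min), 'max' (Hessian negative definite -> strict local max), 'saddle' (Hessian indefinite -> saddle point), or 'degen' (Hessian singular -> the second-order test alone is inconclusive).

Compute the Hessian H = grad^2 f:
  H = [[8, 4], [4, 8]]
Verify stationarity: grad f(x*) = H x* + g = (0, 0).
Eigenvalues of H: 4, 12.
Both eigenvalues > 0, so H is positive definite -> x* is a strict local min.

min


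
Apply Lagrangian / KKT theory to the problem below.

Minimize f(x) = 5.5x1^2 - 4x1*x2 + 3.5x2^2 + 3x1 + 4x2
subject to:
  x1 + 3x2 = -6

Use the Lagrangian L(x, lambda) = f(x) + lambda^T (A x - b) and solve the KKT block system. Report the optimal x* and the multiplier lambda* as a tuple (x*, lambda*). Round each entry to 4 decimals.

Form the Lagrangian:
  L(x, lambda) = (1/2) x^T Q x + c^T x + lambda^T (A x - b)
Stationarity (grad_x L = 0): Q x + c + A^T lambda = 0.
Primal feasibility: A x = b.

This gives the KKT block system:
  [ Q   A^T ] [ x     ]   [-c ]
  [ A    0  ] [ lambda ] = [ b ]

Solving the linear system:
  x*      = (-0.9923, -1.6692)
  lambda* = (1.2385)
  f(x*)   = -1.1115

x* = (-0.9923, -1.6692), lambda* = (1.2385)


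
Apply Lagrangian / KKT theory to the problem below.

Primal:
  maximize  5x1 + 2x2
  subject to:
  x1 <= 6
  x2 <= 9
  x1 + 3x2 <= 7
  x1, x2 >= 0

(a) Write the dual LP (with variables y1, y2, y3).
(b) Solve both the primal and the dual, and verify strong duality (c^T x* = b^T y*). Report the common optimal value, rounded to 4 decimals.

The standard primal-dual pair for 'max c^T x s.t. A x <= b, x >= 0' is:
  Dual:  min b^T y  s.t.  A^T y >= c,  y >= 0.

So the dual LP is:
  minimize  6y1 + 9y2 + 7y3
  subject to:
    y1 + y3 >= 5
    y2 + 3y3 >= 2
    y1, y2, y3 >= 0

Solving the primal: x* = (6, 0.3333).
  primal value c^T x* = 30.6667.
Solving the dual: y* = (4.3333, 0, 0.6667).
  dual value b^T y* = 30.6667.
Strong duality: c^T x* = b^T y*. Confirmed.

30.6667


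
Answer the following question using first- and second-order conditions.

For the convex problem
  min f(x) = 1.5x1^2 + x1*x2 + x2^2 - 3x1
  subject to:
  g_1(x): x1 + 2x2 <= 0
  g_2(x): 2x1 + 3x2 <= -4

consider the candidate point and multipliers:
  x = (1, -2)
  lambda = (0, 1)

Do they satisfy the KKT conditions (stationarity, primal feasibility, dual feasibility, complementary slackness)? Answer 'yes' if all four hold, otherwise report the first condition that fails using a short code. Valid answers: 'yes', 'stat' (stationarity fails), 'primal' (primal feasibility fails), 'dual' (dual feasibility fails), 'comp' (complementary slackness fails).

Gradient of f: grad f(x) = Q x + c = (-2, -3)
Constraint values g_i(x) = a_i^T x - b_i:
  g_1((1, -2)) = -3
  g_2((1, -2)) = 0
Stationarity residual: grad f(x) + sum_i lambda_i a_i = (0, 0)
  -> stationarity OK
Primal feasibility (all g_i <= 0): OK
Dual feasibility (all lambda_i >= 0): OK
Complementary slackness (lambda_i * g_i(x) = 0 for all i): OK

Verdict: yes, KKT holds.

yes


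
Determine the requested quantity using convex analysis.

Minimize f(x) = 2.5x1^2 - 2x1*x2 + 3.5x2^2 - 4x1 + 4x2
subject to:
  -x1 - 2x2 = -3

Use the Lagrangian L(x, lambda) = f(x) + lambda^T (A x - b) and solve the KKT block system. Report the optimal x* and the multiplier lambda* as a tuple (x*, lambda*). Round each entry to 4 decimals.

Form the Lagrangian:
  L(x, lambda) = (1/2) x^T Q x + c^T x + lambda^T (A x - b)
Stationarity (grad_x L = 0): Q x + c + A^T lambda = 0.
Primal feasibility: A x = b.

This gives the KKT block system:
  [ Q   A^T ] [ x     ]   [-c ]
  [ A    0  ] [ lambda ] = [ b ]

Solving the linear system:
  x*      = (1.6286, 0.6857)
  lambda* = (2.7714)
  f(x*)   = 2.2714

x* = (1.6286, 0.6857), lambda* = (2.7714)


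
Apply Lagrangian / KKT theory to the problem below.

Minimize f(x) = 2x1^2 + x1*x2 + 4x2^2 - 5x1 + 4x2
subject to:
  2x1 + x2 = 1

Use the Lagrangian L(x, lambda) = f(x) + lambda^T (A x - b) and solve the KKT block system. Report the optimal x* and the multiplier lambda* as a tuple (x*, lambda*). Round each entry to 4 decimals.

Form the Lagrangian:
  L(x, lambda) = (1/2) x^T Q x + c^T x + lambda^T (A x - b)
Stationarity (grad_x L = 0): Q x + c + A^T lambda = 0.
Primal feasibility: A x = b.

This gives the KKT block system:
  [ Q   A^T ] [ x     ]   [-c ]
  [ A    0  ] [ lambda ] = [ b ]

Solving the linear system:
  x*      = (0.875, -0.75)
  lambda* = (1.125)
  f(x*)   = -4.25

x* = (0.875, -0.75), lambda* = (1.125)


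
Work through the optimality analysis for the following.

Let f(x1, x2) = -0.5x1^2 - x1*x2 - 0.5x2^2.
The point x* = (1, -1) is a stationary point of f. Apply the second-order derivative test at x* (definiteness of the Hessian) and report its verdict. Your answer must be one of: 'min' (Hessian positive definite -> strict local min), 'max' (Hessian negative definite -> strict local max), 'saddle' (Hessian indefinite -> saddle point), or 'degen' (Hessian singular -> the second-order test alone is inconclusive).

Compute the Hessian H = grad^2 f:
  H = [[-1, -1], [-1, -1]]
Verify stationarity: grad f(x*) = H x* + g = (0, 0).
Eigenvalues of H: -2, 0.
H has a zero eigenvalue (singular; negative semidefinite but not definite), so H is neither positive definite, negative definite, nor indefinite. The second-order test alone is inconclusive -> degen.
(Indeed, f is constant along the null direction of H through x*, so x* is not a strict local extremum.)

degen


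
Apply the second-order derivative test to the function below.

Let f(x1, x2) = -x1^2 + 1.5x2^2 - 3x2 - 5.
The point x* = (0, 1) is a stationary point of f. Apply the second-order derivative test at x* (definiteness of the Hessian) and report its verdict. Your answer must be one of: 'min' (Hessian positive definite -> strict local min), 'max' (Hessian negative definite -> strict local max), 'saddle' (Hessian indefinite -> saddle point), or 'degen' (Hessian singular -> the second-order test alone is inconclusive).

Compute the Hessian H = grad^2 f:
  H = [[-2, 0], [0, 3]]
Verify stationarity: grad f(x*) = H x* + g = (0, 0).
Eigenvalues of H: -2, 3.
Eigenvalues have mixed signs, so H is indefinite -> x* is a saddle point.

saddle


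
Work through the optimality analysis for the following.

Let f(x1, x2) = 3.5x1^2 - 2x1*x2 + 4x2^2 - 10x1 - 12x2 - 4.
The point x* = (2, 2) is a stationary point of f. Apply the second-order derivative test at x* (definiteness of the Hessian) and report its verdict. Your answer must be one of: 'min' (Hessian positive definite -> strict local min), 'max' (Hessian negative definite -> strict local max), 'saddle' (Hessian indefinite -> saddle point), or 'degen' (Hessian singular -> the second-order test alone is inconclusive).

Compute the Hessian H = grad^2 f:
  H = [[7, -2], [-2, 8]]
Verify stationarity: grad f(x*) = H x* + g = (0, 0).
Eigenvalues of H: 5.4384, 9.5616.
Both eigenvalues > 0, so H is positive definite -> x* is a strict local min.

min


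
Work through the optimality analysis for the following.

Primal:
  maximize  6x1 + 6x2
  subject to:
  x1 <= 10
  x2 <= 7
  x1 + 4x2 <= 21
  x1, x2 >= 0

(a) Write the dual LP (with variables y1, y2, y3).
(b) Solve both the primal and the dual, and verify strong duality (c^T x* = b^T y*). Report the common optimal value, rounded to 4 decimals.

The standard primal-dual pair for 'max c^T x s.t. A x <= b, x >= 0' is:
  Dual:  min b^T y  s.t.  A^T y >= c,  y >= 0.

So the dual LP is:
  minimize  10y1 + 7y2 + 21y3
  subject to:
    y1 + y3 >= 6
    y2 + 4y3 >= 6
    y1, y2, y3 >= 0

Solving the primal: x* = (10, 2.75).
  primal value c^T x* = 76.5.
Solving the dual: y* = (4.5, 0, 1.5).
  dual value b^T y* = 76.5.
Strong duality: c^T x* = b^T y*. Confirmed.

76.5


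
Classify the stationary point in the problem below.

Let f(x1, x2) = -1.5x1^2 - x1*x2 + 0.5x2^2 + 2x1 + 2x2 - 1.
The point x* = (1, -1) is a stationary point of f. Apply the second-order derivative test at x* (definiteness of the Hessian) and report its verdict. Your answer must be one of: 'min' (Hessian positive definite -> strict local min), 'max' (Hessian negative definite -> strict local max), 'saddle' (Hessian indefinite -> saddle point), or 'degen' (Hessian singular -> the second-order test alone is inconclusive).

Compute the Hessian H = grad^2 f:
  H = [[-3, -1], [-1, 1]]
Verify stationarity: grad f(x*) = H x* + g = (0, 0).
Eigenvalues of H: -3.2361, 1.2361.
Eigenvalues have mixed signs, so H is indefinite -> x* is a saddle point.

saddle


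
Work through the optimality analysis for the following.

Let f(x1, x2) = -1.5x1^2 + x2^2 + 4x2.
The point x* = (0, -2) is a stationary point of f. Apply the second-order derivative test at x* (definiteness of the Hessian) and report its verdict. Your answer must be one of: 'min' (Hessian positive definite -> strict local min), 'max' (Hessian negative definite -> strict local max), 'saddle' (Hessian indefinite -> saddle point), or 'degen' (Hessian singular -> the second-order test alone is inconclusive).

Compute the Hessian H = grad^2 f:
  H = [[-3, 0], [0, 2]]
Verify stationarity: grad f(x*) = H x* + g = (0, 0).
Eigenvalues of H: -3, 2.
Eigenvalues have mixed signs, so H is indefinite -> x* is a saddle point.

saddle


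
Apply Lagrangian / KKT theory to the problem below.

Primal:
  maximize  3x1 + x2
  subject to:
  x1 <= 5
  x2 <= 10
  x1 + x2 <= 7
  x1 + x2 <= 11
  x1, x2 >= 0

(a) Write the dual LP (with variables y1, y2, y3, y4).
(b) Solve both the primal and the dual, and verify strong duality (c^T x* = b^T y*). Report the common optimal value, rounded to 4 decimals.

The standard primal-dual pair for 'max c^T x s.t. A x <= b, x >= 0' is:
  Dual:  min b^T y  s.t.  A^T y >= c,  y >= 0.

So the dual LP is:
  minimize  5y1 + 10y2 + 7y3 + 11y4
  subject to:
    y1 + y3 + y4 >= 3
    y2 + y3 + y4 >= 1
    y1, y2, y3, y4 >= 0

Solving the primal: x* = (5, 2).
  primal value c^T x* = 17.
Solving the dual: y* = (2, 0, 1, 0).
  dual value b^T y* = 17.
Strong duality: c^T x* = b^T y*. Confirmed.

17


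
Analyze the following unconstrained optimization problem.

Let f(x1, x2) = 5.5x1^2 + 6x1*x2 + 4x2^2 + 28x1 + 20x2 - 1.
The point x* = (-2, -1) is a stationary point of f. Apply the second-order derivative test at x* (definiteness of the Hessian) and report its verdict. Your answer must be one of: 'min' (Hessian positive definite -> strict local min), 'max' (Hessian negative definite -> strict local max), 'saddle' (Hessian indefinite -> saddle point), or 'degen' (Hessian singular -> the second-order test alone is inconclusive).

Compute the Hessian H = grad^2 f:
  H = [[11, 6], [6, 8]]
Verify stationarity: grad f(x*) = H x* + g = (0, 0).
Eigenvalues of H: 3.3153, 15.6847.
Both eigenvalues > 0, so H is positive definite -> x* is a strict local min.

min


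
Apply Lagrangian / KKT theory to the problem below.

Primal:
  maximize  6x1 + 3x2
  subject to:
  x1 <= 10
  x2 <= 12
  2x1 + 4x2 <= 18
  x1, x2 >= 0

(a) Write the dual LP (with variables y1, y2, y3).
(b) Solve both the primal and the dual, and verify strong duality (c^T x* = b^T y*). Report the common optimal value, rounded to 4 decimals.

The standard primal-dual pair for 'max c^T x s.t. A x <= b, x >= 0' is:
  Dual:  min b^T y  s.t.  A^T y >= c,  y >= 0.

So the dual LP is:
  minimize  10y1 + 12y2 + 18y3
  subject to:
    y1 + 2y3 >= 6
    y2 + 4y3 >= 3
    y1, y2, y3 >= 0

Solving the primal: x* = (9, 0).
  primal value c^T x* = 54.
Solving the dual: y* = (0, 0, 3).
  dual value b^T y* = 54.
Strong duality: c^T x* = b^T y*. Confirmed.

54


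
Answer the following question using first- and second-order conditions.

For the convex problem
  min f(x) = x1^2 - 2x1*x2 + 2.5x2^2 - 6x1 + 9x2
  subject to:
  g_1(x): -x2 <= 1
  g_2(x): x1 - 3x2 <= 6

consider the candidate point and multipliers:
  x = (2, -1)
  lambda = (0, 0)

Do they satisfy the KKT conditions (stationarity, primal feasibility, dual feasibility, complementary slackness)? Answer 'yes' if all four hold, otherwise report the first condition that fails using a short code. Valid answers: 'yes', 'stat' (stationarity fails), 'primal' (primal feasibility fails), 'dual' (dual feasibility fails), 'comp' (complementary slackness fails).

Gradient of f: grad f(x) = Q x + c = (0, 0)
Constraint values g_i(x) = a_i^T x - b_i:
  g_1((2, -1)) = 0
  g_2((2, -1)) = -1
Stationarity residual: grad f(x) + sum_i lambda_i a_i = (0, 0)
  -> stationarity OK
Primal feasibility (all g_i <= 0): OK
Dual feasibility (all lambda_i >= 0): OK
Complementary slackness (lambda_i * g_i(x) = 0 for all i): OK

Verdict: yes, KKT holds.

yes
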